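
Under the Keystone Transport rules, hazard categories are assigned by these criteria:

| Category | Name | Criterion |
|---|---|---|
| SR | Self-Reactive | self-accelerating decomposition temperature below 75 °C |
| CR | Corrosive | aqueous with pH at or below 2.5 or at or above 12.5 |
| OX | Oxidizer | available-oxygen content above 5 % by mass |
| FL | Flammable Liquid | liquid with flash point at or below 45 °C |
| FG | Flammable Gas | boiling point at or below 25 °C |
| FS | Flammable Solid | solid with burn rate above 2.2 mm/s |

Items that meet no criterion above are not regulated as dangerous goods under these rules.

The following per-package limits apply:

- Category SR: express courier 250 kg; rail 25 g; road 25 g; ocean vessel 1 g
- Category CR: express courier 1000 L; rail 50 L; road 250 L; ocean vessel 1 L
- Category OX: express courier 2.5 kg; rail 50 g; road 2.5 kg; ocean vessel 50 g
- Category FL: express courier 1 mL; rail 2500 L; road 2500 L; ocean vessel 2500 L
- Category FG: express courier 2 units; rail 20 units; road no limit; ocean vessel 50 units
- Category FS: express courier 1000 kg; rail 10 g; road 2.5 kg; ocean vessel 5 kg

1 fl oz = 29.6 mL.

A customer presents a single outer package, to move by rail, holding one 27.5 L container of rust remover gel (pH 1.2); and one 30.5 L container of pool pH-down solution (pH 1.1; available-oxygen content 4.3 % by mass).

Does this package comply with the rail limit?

No

Rust remover gel: pH 1.2 ≤ 2.5 → Category CR (Corrosive).
pH 1.1 meets the Category CR criterion (Corrosive), so the pool pH-down solution is Category CR.
Total Category CR: 27.5 L + 30.5 L = 58 L.
That exceeds the Category CR rail limit of 50 L.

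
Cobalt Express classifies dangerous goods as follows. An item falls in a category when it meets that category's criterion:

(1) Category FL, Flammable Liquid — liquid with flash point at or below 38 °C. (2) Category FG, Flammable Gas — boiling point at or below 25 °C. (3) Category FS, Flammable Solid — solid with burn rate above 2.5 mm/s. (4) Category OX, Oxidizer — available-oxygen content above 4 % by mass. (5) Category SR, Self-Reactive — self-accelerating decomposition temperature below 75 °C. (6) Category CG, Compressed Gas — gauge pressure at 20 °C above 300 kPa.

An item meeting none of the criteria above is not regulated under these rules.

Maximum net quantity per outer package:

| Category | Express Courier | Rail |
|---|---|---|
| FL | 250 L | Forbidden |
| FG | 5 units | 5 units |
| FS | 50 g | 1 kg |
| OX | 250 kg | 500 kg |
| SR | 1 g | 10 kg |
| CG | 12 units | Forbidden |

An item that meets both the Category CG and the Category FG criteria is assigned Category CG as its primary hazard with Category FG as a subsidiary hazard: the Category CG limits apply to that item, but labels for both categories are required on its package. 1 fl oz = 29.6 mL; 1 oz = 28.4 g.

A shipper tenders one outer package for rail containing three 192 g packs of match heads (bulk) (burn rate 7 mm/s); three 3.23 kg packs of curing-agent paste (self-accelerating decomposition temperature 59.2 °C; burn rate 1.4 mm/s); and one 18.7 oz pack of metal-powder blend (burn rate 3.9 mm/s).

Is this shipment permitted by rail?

No

The match heads (bulk) have burn rate 7 mm/s, which is > 2.5 mm/s, so they are Category FS (Flammable Solid).
Self-accelerating decomposition temperature 59.2 °C meets the Category SR criterion (Self-Reactive), so the curing-agent paste is Category SR.
With burn rate 3.9 mm/s (> 2.5 mm/s), the metal-powder blend falls in Category FS.
Total Category FS: (three 192 g packs = 576 g) + (one 18.7 oz pack = 531.08 g) = 1107.08 g.
1107.08 g exceeds the rail limit of 1 kg for Category FS.
Category SR quantity: three 3.23 kg packs = 9.69 kg.
9.69 kg is within the rail limit of 10 kg for Category SR.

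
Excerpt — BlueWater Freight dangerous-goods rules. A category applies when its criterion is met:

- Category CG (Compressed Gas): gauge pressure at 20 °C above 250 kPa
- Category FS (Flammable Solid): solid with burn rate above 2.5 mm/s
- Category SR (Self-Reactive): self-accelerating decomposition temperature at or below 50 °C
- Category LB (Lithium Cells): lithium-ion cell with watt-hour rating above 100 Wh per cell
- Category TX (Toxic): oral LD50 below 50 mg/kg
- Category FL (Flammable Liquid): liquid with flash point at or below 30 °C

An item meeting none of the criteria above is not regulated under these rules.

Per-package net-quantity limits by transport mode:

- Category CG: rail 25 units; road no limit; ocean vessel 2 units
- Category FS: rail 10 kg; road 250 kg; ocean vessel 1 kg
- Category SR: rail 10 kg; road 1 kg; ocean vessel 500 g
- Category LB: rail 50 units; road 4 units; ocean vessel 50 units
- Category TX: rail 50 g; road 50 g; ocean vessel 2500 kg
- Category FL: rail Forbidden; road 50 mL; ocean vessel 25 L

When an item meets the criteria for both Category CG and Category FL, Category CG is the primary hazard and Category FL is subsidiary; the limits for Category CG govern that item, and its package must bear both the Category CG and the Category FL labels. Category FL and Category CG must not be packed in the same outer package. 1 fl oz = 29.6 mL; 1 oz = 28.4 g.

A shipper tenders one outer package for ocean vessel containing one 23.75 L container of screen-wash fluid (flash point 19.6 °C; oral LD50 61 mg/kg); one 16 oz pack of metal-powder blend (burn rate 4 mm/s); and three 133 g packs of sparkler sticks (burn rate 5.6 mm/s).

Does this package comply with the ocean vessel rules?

Screen-wash fluid: flash point 19.6 °C ≤ 30 °C → Category FL (Flammable Liquid).
The metal-powder blend has burn rate 4 mm/s, which is > 2.5 mm/s, so it is Category FS (Flammable Solid).
Sparkler sticks: burn rate 5.6 mm/s > 2.5 mm/s → Category FS (Flammable Solid).
Category FL quantity: 23.75 L.
23.75 L ≤ 25 L (ocean vessel limit, Category FL) — within limit.
Category FS net quantity: (one 16 oz pack = 454.4 g) + (three 133 g packs = 399 g) = 853.4 g.
853.4 g ≤ 1 kg (ocean vessel limit, Category FS) — within limit.
The segregation rule (Category FL with Category CG) does not apply to Category FL with Category FS.
Every hazard category is within its ocean vessel limit and no segregation rule is violated.

Yes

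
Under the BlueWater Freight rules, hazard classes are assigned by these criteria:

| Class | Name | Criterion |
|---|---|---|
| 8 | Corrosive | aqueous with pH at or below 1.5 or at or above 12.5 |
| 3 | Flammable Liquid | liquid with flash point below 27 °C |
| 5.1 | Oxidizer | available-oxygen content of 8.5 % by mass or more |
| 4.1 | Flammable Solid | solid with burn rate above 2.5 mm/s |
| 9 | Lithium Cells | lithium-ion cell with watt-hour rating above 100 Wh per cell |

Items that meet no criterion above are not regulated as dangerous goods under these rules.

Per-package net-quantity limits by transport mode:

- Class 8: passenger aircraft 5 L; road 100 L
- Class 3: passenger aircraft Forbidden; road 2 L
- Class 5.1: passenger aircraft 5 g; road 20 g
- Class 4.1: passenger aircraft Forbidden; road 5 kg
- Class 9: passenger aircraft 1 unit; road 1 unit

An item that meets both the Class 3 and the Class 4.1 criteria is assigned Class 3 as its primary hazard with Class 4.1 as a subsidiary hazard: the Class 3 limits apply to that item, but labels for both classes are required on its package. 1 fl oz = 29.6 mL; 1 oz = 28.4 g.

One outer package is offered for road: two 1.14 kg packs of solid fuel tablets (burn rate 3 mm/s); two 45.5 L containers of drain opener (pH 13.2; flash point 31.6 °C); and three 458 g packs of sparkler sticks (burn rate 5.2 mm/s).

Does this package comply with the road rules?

Solid fuel tablets: burn rate 3 mm/s > 2.5 mm/s → Class 4.1 (Flammable Solid).
With pH 13.2 (≥ 12.5), the drain opener falls in Class 8.
Sparkler sticks: burn rate 5.2 mm/s > 2.5 mm/s → Class 4.1 (Flammable Solid).
Class 4.1 net quantity: (two 1.14 kg packs = 2.28 kg) + (three 458 g packs = 1.374 kg) = 3.654 kg.
That is within the Class 4.1 road limit of 5 kg.
Class 8 quantity: two 45.5 L containers = 91 L.
91 L is within the road limit of 100 L for Class 8.
Every hazard class is within its road limit and no segregation rule is violated.

Yes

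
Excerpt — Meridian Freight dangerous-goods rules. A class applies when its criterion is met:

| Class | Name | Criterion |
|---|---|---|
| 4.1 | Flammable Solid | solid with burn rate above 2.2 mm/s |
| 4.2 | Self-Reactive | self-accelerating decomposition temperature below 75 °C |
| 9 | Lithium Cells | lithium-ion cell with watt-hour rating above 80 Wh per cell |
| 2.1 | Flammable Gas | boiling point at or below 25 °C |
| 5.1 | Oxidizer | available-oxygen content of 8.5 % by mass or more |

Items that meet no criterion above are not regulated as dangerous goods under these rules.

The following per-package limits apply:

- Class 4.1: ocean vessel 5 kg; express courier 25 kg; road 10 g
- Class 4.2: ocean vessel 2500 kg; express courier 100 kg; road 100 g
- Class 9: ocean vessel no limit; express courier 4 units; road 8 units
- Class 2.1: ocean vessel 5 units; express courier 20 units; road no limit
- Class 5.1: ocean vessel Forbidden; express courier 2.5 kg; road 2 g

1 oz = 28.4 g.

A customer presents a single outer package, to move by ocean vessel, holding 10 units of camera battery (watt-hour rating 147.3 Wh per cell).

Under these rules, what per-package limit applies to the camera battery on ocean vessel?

no limit

The camera battery has watt-hour rating 147.3 Wh per cell, which is > 80 Wh per cell, so it is Class 9 (Lithium Cells).
The ocean vessel limit for Class 9 is no limit.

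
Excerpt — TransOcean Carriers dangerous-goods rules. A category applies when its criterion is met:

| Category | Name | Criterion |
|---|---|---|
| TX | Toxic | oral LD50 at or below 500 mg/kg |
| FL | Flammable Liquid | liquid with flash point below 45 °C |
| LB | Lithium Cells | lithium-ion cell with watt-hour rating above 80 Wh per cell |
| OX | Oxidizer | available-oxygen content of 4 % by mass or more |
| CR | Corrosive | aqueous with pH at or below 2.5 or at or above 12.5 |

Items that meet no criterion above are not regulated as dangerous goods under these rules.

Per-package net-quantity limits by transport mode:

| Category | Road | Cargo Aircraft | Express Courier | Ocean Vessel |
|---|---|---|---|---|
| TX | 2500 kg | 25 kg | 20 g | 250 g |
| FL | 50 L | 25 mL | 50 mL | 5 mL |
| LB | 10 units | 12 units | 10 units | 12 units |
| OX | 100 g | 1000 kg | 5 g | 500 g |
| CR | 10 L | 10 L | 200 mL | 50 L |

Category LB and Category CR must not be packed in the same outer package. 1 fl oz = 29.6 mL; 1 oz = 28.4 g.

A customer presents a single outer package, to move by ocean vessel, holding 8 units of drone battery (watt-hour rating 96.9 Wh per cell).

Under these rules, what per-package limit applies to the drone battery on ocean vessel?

12 units

The drone battery has watt-hour rating 96.9 Wh per cell, which is > 80 Wh per cell, so it is Category LB (Lithium Cells).
The ocean vessel limit for Category LB is 12 units.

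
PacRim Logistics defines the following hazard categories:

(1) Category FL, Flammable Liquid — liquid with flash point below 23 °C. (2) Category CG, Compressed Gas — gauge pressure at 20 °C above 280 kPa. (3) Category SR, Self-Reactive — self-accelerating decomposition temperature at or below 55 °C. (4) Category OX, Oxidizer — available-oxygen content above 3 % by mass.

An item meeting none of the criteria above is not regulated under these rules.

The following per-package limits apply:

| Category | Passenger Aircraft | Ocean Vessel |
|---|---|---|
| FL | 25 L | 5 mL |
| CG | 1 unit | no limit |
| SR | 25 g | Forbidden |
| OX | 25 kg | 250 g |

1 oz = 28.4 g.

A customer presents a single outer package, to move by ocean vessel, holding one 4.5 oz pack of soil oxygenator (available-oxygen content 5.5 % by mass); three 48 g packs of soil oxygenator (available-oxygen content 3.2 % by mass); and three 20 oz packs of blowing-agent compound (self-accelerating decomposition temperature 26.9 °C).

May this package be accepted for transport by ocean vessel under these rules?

Soil oxygenator: available-oxygen content 5.5 % by mass > 3 % by mass → Category OX (Oxidizer).
The soil oxygenator has available-oxygen content 3.2 % by mass, which is > 3 % by mass, so it is Category OX (Oxidizer).
The blowing-agent compound has self-accelerating decomposition temperature 26.9 °C, which is ≤ 55 °C, so it is Category SR (Self-Reactive).
Category OX net quantity: (one 4.5 oz pack = 127.8 g) + (three 48 g packs = 144 g) = 271.8 g.
That exceeds the Category OX ocean vessel limit of 250 g.
Category SR quantity: three 20 oz packs = 1.704 kg.
Category SR is Forbidden by ocean vessel.

No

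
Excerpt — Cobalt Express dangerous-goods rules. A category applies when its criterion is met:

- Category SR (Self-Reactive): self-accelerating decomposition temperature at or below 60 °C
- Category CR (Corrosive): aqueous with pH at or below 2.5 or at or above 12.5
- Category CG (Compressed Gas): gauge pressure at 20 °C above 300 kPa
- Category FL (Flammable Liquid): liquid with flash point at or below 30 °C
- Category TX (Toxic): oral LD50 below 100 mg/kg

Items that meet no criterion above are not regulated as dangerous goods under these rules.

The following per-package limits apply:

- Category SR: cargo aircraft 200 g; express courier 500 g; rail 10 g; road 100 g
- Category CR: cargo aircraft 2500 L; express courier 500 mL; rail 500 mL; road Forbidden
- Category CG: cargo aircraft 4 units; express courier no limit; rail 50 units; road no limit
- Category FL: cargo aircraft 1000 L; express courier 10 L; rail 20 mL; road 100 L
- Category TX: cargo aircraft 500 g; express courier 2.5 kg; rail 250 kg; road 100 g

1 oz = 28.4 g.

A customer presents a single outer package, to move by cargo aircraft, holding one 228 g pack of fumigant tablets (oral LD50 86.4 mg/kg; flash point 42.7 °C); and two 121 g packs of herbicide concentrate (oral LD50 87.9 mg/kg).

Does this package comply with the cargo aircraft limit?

Yes

With oral LD50 86.4 mg/kg (< 100 mg/kg), the fumigant tablets fall in Category TX.
With oral LD50 87.9 mg/kg (< 100 mg/kg), the herbicide concentrate falls in Category TX.
Category TX net quantity: 228 g + (two 121 g packs = 242 g) = 470 g.
470 g ≤ 500 g (cargo aircraft limit, Category TX) — within limit.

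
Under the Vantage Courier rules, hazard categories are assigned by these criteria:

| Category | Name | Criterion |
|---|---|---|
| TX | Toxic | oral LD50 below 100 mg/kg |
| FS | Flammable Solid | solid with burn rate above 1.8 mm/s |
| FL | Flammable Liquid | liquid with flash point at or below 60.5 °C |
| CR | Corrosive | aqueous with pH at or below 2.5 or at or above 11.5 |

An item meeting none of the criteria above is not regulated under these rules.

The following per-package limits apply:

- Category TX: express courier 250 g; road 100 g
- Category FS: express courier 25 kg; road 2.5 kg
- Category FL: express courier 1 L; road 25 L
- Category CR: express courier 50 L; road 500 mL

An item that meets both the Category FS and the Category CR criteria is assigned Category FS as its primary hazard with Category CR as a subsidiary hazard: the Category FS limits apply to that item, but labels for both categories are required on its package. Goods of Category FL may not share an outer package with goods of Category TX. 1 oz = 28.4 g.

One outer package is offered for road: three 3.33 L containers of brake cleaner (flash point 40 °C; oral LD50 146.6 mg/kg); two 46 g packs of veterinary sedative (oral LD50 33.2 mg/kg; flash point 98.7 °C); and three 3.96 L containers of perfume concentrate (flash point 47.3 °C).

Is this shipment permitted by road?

Flash point 40 °C meets the Category FL criterion (Flammable Liquid), so the brake cleaner is Category FL.
With oral LD50 33.2 mg/kg (< 100 mg/kg), the veterinary sedative falls in Category TX.
With flash point 47.3 °C (≤ 60.5 °C), the perfume concentrate falls in Category FL.
Total Category FL: (three 3.33 L containers = 9.99 L) + (three 3.96 L containers = 11.88 L) = 21.87 L.
That is within the Category FL road limit of 25 L.
Category TX quantity: two 46 g packs = 92 g.
92 g ≤ 100 g (road limit, Category TX) — within limit.
Category FL and Category TX may not share an outer package.

No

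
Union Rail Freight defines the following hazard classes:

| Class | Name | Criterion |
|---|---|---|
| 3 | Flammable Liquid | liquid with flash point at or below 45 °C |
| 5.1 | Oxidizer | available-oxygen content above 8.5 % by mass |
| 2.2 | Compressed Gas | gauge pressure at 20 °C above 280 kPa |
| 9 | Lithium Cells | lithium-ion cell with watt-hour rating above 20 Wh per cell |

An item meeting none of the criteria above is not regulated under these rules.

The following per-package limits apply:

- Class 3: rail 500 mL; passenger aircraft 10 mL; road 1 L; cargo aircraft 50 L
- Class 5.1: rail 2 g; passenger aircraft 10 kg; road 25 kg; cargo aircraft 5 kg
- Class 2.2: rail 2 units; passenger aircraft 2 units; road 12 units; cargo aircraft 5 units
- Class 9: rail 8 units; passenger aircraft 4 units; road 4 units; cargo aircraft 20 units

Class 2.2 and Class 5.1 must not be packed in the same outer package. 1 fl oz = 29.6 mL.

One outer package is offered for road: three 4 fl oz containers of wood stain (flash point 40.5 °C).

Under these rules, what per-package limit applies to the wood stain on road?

With flash point 40.5 °C (≤ 45 °C), the wood stain falls in Class 3.
The road limit for Class 3 is 1 L.

1 L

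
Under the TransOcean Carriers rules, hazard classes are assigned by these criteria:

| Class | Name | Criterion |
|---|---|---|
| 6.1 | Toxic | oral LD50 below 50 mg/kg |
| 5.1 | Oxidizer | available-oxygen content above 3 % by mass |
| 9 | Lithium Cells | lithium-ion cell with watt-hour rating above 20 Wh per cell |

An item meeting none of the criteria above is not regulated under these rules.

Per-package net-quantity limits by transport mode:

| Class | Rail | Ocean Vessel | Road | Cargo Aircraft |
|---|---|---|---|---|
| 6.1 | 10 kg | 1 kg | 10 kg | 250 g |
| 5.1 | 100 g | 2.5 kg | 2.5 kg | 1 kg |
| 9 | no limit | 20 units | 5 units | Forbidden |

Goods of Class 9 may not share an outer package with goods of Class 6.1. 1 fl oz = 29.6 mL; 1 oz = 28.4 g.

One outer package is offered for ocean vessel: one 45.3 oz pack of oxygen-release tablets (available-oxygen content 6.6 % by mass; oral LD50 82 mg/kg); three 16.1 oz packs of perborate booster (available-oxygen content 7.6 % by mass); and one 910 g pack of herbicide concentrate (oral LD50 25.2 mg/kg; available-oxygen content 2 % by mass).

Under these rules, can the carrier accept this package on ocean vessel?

With available-oxygen content 6.6 % by mass (> 3 % by mass), the oxygen-release tablets fall in Class 5.1.
Perborate booster: available-oxygen content 7.6 % by mass > 3 % by mass → Class 5.1 (Oxidizer).
The herbicide concentrate has oral LD50 25.2 mg/kg, which is < 50 mg/kg, so it is Class 6.1 (Toxic).
Class 5.1 net quantity: (one 45.3 oz pack = 1286.52 g) + (three 16.1 oz packs = 1371.72 g) = 2658.24 g.
That exceeds the Class 5.1 ocean vessel limit of 2.5 kg.
Class 6.1 quantity: 910 g.
910 g ≤ 1 kg (ocean vessel limit, Class 6.1) — within limit.
The segregation rule (Class 9 with Class 6.1) does not apply to Class 5.1 with Class 6.1.

No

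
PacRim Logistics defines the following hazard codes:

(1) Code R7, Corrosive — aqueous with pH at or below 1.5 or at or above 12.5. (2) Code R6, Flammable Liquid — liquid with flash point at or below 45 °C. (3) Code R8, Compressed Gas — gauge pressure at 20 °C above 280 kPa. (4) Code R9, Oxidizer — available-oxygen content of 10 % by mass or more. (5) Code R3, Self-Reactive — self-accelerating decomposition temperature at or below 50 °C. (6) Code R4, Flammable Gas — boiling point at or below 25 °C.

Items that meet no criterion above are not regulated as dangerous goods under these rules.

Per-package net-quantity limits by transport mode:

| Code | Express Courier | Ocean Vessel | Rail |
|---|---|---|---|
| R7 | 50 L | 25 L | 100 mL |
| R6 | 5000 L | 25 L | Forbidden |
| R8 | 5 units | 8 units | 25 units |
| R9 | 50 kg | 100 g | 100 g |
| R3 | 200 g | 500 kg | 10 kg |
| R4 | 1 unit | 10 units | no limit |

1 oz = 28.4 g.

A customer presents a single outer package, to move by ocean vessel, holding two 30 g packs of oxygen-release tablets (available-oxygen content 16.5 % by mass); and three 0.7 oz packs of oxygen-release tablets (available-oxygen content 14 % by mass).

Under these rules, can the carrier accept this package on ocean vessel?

No

Oxygen-release tablets: available-oxygen content 16.5 % by mass ≥ 10 % by mass → Code R9 (Oxidizer).
The oxygen-release tablets have available-oxygen content 14 % by mass, which is ≥ 10 % by mass, so they are Code R9 (Oxidizer).
Total Code R9: (two 30 g packs = 60 g) + (three 0.7 oz packs = 59.64 g) = 119.64 g.
119.64 g exceeds the ocean vessel limit of 100 g for Code R9.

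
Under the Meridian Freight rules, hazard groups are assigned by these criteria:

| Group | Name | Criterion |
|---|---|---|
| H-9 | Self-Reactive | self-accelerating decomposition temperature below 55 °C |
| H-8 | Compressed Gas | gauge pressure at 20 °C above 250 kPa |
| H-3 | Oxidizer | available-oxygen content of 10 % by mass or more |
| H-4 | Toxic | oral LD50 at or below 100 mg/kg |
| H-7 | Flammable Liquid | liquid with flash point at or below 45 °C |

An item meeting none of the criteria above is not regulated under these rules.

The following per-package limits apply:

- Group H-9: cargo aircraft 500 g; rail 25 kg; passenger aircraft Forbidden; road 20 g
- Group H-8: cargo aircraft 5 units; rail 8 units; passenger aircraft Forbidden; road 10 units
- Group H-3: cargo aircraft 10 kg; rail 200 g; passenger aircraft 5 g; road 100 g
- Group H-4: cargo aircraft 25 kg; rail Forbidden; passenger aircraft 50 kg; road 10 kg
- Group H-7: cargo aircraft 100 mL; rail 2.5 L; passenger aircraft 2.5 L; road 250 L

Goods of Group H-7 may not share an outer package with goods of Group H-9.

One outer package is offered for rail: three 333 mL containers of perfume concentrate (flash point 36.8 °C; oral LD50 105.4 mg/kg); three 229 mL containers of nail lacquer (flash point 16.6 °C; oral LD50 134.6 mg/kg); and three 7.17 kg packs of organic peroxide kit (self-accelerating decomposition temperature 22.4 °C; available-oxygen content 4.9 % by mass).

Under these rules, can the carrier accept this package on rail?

The perfume concentrate has flash point 36.8 °C, which is ≤ 45 °C, so it is Group H-7 (Flammable Liquid).
With flash point 16.6 °C (≤ 45 °C), the nail lacquer falls in Group H-7.
The organic peroxide kit has self-accelerating decomposition temperature 22.4 °C, which is < 55 °C, so it is Group H-9 (Self-Reactive).
Group H-7 net quantity: (three 333 mL containers = 999 mL) + (three 229 mL containers = 687 mL) = 1.686 L.
1.686 L ≤ 2.5 L (rail limit, Group H-7) — within limit.
Group H-9 quantity: three 7.17 kg packs = 21.51 kg.
21.51 kg is within the rail limit of 25 kg for Group H-9.
Group H-7 and Group H-9 may not share an outer package.

No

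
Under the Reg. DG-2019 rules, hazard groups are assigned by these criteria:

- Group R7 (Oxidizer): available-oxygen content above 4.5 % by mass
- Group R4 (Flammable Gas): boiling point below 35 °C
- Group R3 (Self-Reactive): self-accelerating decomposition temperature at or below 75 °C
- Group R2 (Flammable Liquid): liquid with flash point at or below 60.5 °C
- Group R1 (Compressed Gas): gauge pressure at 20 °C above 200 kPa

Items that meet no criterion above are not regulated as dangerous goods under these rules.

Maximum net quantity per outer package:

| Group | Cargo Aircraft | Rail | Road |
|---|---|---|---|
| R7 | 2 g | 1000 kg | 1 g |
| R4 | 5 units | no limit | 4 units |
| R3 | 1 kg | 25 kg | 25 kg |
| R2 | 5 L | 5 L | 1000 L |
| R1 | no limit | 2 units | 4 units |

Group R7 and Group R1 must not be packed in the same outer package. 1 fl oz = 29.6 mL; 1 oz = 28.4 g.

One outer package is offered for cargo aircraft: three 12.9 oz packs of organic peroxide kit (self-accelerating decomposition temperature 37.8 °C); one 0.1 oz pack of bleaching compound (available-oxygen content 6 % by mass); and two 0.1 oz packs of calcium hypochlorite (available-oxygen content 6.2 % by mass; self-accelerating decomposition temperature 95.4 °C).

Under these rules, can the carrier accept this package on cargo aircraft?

No

Organic peroxide kit: self-accelerating decomposition temperature 37.8 °C ≤ 75 °C → Group R3 (Self-Reactive).
Bleaching compound: available-oxygen content 6 % by mass > 4.5 % by mass → Group R7 (Oxidizer).
Calcium hypochlorite: available-oxygen content 6.2 % by mass > 4.5 % by mass → Group R7 (Oxidizer).
Total Group R7: (one 0.1 oz pack = 2.84 g) + (two 0.1 oz packs = 5.68 g) = 8.52 g.
That exceeds the Group R7 cargo aircraft limit of 2 g.
Group R3 quantity: three 12.9 oz packs = 1099.08 g.
1099.08 g exceeds the cargo aircraft limit of 1 kg for Group R3.
The segregation rule (Group R7 with Group R1) does not apply to Group R7 with Group R3.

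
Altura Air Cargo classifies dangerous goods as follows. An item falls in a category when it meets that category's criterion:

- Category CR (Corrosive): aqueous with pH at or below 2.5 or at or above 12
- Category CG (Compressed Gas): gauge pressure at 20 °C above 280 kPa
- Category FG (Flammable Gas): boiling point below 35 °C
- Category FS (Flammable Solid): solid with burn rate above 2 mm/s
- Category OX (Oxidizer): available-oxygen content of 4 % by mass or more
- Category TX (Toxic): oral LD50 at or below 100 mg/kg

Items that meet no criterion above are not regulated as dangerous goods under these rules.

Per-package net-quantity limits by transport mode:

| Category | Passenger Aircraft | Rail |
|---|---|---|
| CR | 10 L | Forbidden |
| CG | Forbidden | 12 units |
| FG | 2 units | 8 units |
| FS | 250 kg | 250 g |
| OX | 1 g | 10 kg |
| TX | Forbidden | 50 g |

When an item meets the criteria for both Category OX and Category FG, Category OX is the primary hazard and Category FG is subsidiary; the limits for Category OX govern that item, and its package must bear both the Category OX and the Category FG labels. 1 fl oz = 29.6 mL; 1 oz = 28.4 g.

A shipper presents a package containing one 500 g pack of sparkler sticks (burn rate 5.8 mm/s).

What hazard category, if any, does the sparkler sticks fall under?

With burn rate 5.8 mm/s (> 2 mm/s), the sparkler sticks fall in Category FS.

Category FS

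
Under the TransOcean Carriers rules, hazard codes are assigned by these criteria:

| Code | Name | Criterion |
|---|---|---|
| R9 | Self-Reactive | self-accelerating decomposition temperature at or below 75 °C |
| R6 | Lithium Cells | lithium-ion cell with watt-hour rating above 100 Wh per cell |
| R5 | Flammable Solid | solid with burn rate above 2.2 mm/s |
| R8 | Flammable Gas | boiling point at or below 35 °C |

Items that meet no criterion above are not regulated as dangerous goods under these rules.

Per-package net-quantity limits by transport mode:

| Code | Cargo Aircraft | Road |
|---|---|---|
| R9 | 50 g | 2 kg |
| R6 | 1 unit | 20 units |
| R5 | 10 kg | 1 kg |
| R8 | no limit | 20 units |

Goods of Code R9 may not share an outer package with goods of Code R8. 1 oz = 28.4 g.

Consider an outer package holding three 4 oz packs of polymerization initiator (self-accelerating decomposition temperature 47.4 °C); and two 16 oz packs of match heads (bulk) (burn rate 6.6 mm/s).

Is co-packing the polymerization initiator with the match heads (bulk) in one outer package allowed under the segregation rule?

The polymerization initiator has self-accelerating decomposition temperature 47.4 °C, which is ≤ 75 °C, so it is Code R9 (Self-Reactive).
Burn rate 6.6 mm/s meets the Code R5 criterion (Flammable Solid), so the match heads (bulk) are Code R5.
No segregation rule bars Code R9 with Code R5.

Yes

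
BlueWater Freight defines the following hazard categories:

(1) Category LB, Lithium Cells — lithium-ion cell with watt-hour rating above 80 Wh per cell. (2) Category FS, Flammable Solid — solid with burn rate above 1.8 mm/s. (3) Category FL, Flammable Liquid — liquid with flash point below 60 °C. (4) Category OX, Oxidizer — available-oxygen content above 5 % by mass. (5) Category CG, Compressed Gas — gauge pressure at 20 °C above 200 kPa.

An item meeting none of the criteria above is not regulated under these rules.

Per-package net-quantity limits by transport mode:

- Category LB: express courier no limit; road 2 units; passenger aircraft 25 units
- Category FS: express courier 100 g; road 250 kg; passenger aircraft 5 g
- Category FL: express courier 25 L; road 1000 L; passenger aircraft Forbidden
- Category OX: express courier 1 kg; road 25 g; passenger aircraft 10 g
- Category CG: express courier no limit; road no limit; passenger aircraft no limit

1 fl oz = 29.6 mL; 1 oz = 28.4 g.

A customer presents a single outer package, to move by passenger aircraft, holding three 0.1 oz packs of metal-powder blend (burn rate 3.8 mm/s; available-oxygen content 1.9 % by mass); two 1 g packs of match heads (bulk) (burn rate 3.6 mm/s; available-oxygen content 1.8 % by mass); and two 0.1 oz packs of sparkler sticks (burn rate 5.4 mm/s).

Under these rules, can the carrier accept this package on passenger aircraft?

The metal-powder blend has burn rate 3.8 mm/s, which is > 1.8 mm/s, so it is Category FS (Flammable Solid).
Match heads (bulk): burn rate 3.6 mm/s > 1.8 mm/s → Category FS (Flammable Solid).
With burn rate 5.4 mm/s (> 1.8 mm/s), the sparkler sticks fall in Category FS.
Category FS net quantity: (three 0.1 oz packs = 8.52 g) + (two 1 g packs = 2 g) + (two 0.1 oz packs = 5.68 g) = 16.2 g.
16.2 g exceeds the passenger aircraft limit of 5 g for Category FS.

No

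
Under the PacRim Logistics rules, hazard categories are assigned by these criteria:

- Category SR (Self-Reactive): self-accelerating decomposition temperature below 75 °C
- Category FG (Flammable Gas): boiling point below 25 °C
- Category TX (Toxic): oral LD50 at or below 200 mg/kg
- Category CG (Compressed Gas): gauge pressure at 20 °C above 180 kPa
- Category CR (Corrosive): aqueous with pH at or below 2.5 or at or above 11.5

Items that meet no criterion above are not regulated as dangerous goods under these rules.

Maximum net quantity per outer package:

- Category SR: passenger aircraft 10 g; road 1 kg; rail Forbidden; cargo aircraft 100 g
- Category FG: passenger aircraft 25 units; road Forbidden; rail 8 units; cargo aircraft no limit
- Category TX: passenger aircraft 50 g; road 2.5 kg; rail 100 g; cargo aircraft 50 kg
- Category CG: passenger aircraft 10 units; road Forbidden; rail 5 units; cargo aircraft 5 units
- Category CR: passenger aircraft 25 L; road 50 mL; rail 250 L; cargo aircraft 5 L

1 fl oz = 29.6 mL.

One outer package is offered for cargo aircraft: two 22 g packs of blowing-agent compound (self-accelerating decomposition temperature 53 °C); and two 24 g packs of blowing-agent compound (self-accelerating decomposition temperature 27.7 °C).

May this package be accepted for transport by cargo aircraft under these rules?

Yes

The blowing-agent compound has self-accelerating decomposition temperature 53 °C, which is < 75 °C, so it is Category SR (Self-Reactive).
Self-accelerating decomposition temperature 27.7 °C meets the Category SR criterion (Self-Reactive), so the blowing-agent compound is Category SR.
Total Category SR: (two 22 g packs = 44 g) + (two 24 g packs = 48 g) = 92 g.
92 g ≤ 100 g (cargo aircraft limit, Category SR) — within limit.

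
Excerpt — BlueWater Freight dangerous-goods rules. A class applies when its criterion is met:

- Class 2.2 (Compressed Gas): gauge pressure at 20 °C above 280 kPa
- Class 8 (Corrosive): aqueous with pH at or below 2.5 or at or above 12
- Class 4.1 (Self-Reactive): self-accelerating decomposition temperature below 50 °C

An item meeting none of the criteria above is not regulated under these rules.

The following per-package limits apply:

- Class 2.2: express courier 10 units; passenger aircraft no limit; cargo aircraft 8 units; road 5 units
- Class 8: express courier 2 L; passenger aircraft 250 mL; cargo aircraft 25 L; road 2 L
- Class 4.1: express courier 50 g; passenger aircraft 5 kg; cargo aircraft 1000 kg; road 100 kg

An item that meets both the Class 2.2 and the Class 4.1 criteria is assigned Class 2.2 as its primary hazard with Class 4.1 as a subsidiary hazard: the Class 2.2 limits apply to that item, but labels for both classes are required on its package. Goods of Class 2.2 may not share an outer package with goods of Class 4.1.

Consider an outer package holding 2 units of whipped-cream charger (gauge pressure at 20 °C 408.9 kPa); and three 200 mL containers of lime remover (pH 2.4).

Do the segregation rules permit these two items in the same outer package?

Gauge pressure at 20 °C 408.9 kPa meets the Class 2.2 criterion (Compressed Gas), so the whipped-cream charger is Class 2.2.
Lime remover: pH 2.4 ≤ 2.5 → Class 8 (Corrosive).
No segregation rule bars Class 2.2 with Class 8.

Yes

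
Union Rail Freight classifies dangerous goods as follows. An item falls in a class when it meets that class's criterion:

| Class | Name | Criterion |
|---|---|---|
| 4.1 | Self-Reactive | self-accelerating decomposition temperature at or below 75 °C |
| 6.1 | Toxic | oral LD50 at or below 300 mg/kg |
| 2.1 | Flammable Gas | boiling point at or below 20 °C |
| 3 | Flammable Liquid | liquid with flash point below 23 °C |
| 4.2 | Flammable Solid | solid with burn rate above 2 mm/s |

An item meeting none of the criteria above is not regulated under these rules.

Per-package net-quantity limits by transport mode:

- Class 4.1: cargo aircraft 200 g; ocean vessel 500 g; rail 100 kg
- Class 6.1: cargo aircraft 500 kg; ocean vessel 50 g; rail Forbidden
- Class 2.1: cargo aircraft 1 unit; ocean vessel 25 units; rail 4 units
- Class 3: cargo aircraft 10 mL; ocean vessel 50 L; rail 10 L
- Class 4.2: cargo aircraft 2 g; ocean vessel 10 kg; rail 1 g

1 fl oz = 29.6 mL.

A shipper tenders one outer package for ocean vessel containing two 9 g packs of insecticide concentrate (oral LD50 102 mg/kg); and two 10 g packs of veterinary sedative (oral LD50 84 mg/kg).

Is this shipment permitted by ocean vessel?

With oral LD50 102 mg/kg (≤ 300 mg/kg), the insecticide concentrate falls in Class 6.1.
Veterinary sedative: oral LD50 84 mg/kg ≤ 300 mg/kg → Class 6.1 (Toxic).
Class 6.1 net quantity: (two 9 g packs = 18 g) + (two 10 g packs = 20 g) = 38 g.
38 g is within the ocean vessel limit of 50 g for Class 6.1.

Yes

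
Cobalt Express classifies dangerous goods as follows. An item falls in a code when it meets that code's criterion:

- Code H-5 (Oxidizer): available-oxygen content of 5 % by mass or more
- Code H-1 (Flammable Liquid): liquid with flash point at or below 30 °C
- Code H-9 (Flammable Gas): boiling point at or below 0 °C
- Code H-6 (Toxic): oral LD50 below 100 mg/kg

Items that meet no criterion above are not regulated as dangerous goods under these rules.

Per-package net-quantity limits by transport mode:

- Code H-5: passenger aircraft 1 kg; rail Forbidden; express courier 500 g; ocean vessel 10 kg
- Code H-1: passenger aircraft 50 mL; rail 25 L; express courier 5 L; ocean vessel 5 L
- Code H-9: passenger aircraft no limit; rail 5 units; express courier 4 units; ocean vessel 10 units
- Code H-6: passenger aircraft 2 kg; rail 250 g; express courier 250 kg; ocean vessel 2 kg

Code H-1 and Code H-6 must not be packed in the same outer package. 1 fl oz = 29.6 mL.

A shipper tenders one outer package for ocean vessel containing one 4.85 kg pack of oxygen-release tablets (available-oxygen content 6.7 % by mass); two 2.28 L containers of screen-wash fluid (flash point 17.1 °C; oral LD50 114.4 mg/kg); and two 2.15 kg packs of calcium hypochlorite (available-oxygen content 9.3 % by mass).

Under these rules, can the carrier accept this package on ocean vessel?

Oxygen-release tablets: available-oxygen content 6.7 % by mass ≥ 5 % by mass → Code H-5 (Oxidizer).
With flash point 17.1 °C (≤ 30 °C), the screen-wash fluid falls in Code H-1.
The calcium hypochlorite has available-oxygen content 9.3 % by mass, which is ≥ 5 % by mass, so it is Code H-5 (Oxidizer).
Code H-5 net quantity: 4.85 kg + (two 2.15 kg packs = 4.3 kg) = 9.15 kg.
That is within the Code H-5 ocean vessel limit of 10 kg.
Code H-1 quantity: two 2.28 L containers = 4.56 L.
4.56 L is within the ocean vessel limit of 5 L for Code H-1.
The segregation rule (Code H-1 with Code H-6) does not apply to Code H-5 with Code H-1.
Every hazard code is within its ocean vessel limit and no segregation rule is violated.

Yes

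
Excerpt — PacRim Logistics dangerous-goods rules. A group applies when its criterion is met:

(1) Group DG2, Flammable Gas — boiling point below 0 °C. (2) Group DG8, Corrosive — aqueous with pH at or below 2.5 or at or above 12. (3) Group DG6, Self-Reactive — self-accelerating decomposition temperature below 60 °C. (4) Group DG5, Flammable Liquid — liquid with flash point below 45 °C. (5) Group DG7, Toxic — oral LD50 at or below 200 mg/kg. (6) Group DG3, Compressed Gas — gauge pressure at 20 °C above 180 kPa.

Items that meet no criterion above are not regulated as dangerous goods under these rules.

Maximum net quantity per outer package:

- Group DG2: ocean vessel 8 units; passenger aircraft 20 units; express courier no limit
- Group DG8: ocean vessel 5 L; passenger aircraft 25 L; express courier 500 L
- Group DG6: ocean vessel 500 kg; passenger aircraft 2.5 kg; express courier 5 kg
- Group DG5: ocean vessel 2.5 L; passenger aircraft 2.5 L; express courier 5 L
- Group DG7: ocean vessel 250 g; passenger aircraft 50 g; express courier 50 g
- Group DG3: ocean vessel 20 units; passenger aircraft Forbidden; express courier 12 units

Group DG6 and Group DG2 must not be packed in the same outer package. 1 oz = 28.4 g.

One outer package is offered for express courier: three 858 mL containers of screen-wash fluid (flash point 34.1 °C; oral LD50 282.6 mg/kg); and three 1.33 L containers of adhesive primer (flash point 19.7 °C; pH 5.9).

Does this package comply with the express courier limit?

With flash point 34.1 °C (< 45 °C), the screen-wash fluid falls in Group DG5.
With flash point 19.7 °C (< 45 °C), the adhesive primer falls in Group DG5.
Group DG5 net quantity: (three 858 mL containers = 2.574 L) + (three 1.33 L containers = 3.99 L) = 6.564 L.
6.564 L exceeds the express courier limit of 5 L for Group DG5.

No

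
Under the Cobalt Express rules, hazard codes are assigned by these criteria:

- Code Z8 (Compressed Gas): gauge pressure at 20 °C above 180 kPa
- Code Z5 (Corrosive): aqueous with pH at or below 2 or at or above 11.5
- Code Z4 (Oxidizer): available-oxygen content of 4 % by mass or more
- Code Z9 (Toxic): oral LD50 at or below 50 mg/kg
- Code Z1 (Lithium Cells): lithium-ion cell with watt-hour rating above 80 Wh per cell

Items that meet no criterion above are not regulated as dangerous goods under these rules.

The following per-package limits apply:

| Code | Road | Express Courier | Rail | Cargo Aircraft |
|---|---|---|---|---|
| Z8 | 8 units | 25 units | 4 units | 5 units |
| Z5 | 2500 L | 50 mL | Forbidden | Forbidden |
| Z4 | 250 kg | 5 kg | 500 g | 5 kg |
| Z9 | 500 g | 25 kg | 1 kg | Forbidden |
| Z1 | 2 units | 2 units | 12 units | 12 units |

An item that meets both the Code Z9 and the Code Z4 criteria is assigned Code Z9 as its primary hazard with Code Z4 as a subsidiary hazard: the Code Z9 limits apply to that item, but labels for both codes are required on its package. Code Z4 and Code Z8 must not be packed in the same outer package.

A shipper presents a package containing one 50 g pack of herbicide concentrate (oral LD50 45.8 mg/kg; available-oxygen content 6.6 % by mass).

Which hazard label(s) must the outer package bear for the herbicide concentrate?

Oral LD50 45.8 mg/kg meets the Code Z9 criterion (Toxic), so the herbicide concentrate is Code Z9.
The herbicide concentrate has available-oxygen content 6.6 % by mass, which is ≥ 4 % by mass, so it is Code Z4 (Oxidizer).
By the precedence rule Code Z9 is primary and Code Z4 is subsidiary, and that rule requires both labels on the package.

Code Z4 and Z9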